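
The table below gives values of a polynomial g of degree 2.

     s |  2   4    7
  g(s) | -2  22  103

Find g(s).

g(s) = 3s^2 - 6s - 2

Write g(s) = as^2 + bs + c. Substituting each data point gives a linear system:
  4a + 2b + c = -2
  16a + 4b + c = 22
  49a + 7b + c = 103
Solving the system yields a = 3, b = -6, c = -2.
So g(s) = 3s^2 - 6s - 2.
Check: g(2) = -2. ✓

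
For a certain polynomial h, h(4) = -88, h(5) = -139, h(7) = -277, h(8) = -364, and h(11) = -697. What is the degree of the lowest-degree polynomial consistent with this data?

Divided differences on the nodes 4, 5, 7, 8, 11:
  order 0: -88  -139  -277  -364  -697
  order 1: -51  -69  -87  -111
  order 2: -6  -6  -6
  order 3: 0  0
  order 4: 0
The order-2 divided differences are all -6 (nonzero) and every higher order vanishes, so the data lies on a polynomial of degree exactly 2.

2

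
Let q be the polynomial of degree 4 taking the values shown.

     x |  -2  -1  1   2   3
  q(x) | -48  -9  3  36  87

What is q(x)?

q(x) = -x^4 + 5x^3 + 4x^2 + x - 6

Write q(x) = ax^4 + bx^3 + cx^2 + dx + e. Substituting each data point gives a linear system:
  16a - 8b + 4c - 2d + e = -48
  a - b + c - d + e = -9
  a + b + c + d + e = 3
  16a + 8b + 4c + 2d + e = 36
  81a + 27b + 9c + 3d + e = 87
Solving the system yields a = -1, b = 5, c = 4, d = 1, e = -6.
So q(x) = -x^4 + 5x^3 + 4x^2 + x - 6.
Check: q(2) = 36. ✓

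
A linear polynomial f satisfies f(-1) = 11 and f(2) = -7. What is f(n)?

f(n) = -6n + 5

Write f(n) = an + b. Substituting each data point gives a linear system:
  -a + b = 11
  2a + b = -7
Solving the system yields a = -6, b = 5.
So f(n) = -6n + 5.
Check: f(2) = -7. ✓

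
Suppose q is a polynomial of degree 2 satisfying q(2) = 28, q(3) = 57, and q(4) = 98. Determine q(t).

q(t) = 6t^2 - t + 6

Using the Lagrange interpolation formula with nodes 2, 3, 4:
  L_0(t) = (t - 3)(t - 4) / 2
  L_1(t) = (t - 2)(t - 4) / -1
  L_2(t) = (t - 2)(t - 3) / 2
Then q(t) = 28·L_0(t) + 57·L_1(t) + 98·L_2(t).
Expanding and collecting terms gives q(t) = 6t^2 - t + 6.
Check: q(2) = 28. ✓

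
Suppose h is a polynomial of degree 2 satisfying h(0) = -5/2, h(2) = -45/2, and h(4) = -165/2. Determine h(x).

Using the Lagrange interpolation formula with nodes 0, 2, 4:
  L_0(x) = (x - 2)(x - 4) / 8
  L_1(x) = x(x - 4) / -4
  L_2(x) = x(x - 2) / 8
Then h(x) = -5/2·L_0(x) - 45/2·L_1(x) - 165/2·L_2(x).
Expanding and collecting terms gives h(x) = -5x² - 5/2.
Check: h(2) = -45/2. ✓

h(x) = -5x^2 - 5/2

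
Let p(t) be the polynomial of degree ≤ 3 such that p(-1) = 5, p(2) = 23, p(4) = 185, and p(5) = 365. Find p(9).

2165

Write p(t) = at^3 + bt^2 + ct + d. Substituting each data point gives a linear system:
  -a + b - c + d = 5
  8a + 4b + 2c + d = 23
  64a + 16b + 4c + d = 185
  125a + 25b + 5c + d = 365
Solving the system yields a = 3, b = 0, c = -3, d = 5.
So p(t) = 3t^3 - 3t + 5.
Then p(9) = 2165.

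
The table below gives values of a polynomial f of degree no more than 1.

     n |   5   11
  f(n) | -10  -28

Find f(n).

f(n) = -3n + 5

Using the Lagrange interpolation formula with nodes 5, 11:
  L_0(n) = (n - 11) / -6
  L_1(n) = (n - 5) / 6
Then f(n) = -10·L_0(n) - 28·L_1(n).
Expanding and collecting terms gives f(n) = -3n + 5.
Check: f(11) = -28. ✓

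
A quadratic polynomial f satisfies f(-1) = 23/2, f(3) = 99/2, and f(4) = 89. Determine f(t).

f(t) = 6t^2 - (5/2)t + 3

Using the Lagrange interpolation formula with nodes -1, 3, 4:
  L_0(t) = (t - 3)(t - 4) / 20
  L_1(t) = (t + 1)(t - 4) / -4
  L_2(t) = (t + 1)(t - 3) / 5
Then f(t) = 23/2·L_0(t) + 99/2·L_1(t) + 89·L_2(t).
Expanding and collecting terms gives f(t) = 6t² - (5/2)t + 3.
Check: f(-1) = 23/2. ✓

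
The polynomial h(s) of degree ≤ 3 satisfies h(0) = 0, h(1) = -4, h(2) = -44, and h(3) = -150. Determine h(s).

Using the Lagrange interpolation formula with nodes 0, 1, 2, 3:
  L_0(s) = (s - 1)(s - 2)(s - 3) / -6
  L_1(s) = s(s - 2)(s - 3) / 2
  L_2(s) = s(s - 1)(s - 3) / -2
  L_3(s) = s(s - 1)(s - 2) / 6
Then h(s) = 0·L_0(s) - 4·L_1(s) - 44·L_2(s) - 150·L_3(s).
Expanding and collecting terms gives h(s) = -5s³ - 3s² + 4s.
Check: h(2) = -44. ✓

h(s) = -5s^3 - 3s^2 + 4s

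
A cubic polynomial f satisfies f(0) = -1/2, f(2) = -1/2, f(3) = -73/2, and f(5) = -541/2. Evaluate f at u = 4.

-241/2

Using the Lagrange interpolation formula with nodes 0, 2, 3, 5:
  L_0(u) = (u - 2)(u - 3)(u - 5) / -30
  L_1(u) = u(u - 3)(u - 5) / 6
  L_2(u) = u(u - 2)(u - 5) / -6
  L_3(u) = u(u - 2)(u - 3) / 30
Then f(u) = -1/2·L_0(u) - 1/2·L_1(u) - 73/2·L_2(u) - 541/2·L_3(u).
Expanding and collecting terms gives f(u) = -3u³ + 3u² + 6u - 1/2.
Evaluating at u = 4: f(4) = -241/2.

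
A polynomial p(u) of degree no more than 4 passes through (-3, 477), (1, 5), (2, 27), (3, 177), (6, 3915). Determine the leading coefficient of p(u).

Write p(u) = au^4 + bu^3 + cu^2 + du + e. Substituting each data point gives a linear system:
  81a - 27b + 9c - 3d + e = 477
  a + b + c + d + e = 5
  16a + 8b + 4c + 2d + e = 27
  81a + 27b + 9c + 3d + e = 177
  1296a + 216b + 36c + 6d + e = 3915
Solving the system yields a = 4, b = -6, c = 0, d = 4, e = 3.
So p(u) = 4u⁴ - 6u³ + 4u + 3.
The leading coefficient is 4.

4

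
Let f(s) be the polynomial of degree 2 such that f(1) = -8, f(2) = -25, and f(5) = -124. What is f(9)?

-368

Using the Lagrange interpolation formula with nodes 1, 2, 5:
  L_0(s) = (s - 2)(s - 5) / 4
  L_1(s) = (s - 1)(s - 5) / -3
  L_2(s) = (s - 1)(s - 2) / 12
Then f(s) = -8·L_0(s) - 25·L_1(s) - 124·L_2(s).
Expanding and collecting terms gives f(s) = -4s^2 - 5s + 1.
Evaluating at s = 9: f(9) = -368.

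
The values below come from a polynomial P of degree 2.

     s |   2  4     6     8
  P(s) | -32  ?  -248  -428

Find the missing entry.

-116

On equispaced nodes a degree-2 polynomial has vanishing third forward difference, so
  - P(2) + 3·P(4) - 3·P(6) + P(8) = 0.
Substituting the known values and solving for P(4):
  3·P(4) = -348
  P(4) = -116.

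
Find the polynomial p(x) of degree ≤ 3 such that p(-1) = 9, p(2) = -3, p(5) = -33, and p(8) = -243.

Using the Lagrange interpolation formula with nodes -1, 2, 5, 8:
  L_0(x) = (x - 2)(x - 5)(x - 8) / -162
  L_1(x) = (x + 1)(x - 5)(x - 8) / 54
  L_2(x) = (x + 1)(x - 2)(x - 8) / -54
  L_3(x) = (x + 1)(x - 2)(x - 5) / 162
Then p(x) = 9·L_0(x) - 3·L_1(x) - 33·L_2(x) - 243·L_3(x).
Expanding and collecting terms gives p(x) = -x³ + 5x² - 6x - 3.
Check: p(8) = -243. ✓

p(x) = -x^3 + 5x^2 - 6x - 3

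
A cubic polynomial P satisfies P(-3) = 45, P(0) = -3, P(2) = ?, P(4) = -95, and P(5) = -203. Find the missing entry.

The 4 known points determine the degree-3 polynomial uniquely.
Write P(t) = at^3 + bt^2 + ct + d. Substituting each data point gives a linear system:
  -27a + 9b - 3c + d = 45
  d = -3
  64a + 16b + 4c + d = -95
  125a + 25b + 5c + d = -203
Solving the system yields a = -2, b = 1, c = 5, d = -3.
So P(t) = -2t^3 + t^2 + 5t - 3.
Then P(2) = -5.

-5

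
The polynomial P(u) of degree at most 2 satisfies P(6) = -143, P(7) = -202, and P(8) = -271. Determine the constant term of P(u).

Write P(u) = au^2 + bu + c. Substituting each data point gives a linear system:
  36a + 6b + c = -143
  49a + 7b + c = -202
  64a + 8b + c = -271
Solving the system yields a = -5, b = 6, c = 1.
So P(u) = -5u² + 6u + 1.
The constant term is 1.

1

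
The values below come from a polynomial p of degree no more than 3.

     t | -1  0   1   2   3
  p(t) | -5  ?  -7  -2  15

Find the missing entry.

The 4 known points determine the degree-3 polynomial uniquely.
Write p(t) = at^3 + bt^2 + ct + d. Substituting each data point gives a linear system:
  -a + b - c + d = -5
  a + b + c + d = -7
  8a + 4b + 2c + d = -2
  27a + 9b + 3c + d = 15
Solving the system yields a = 1, b = 0, c = -2, d = -6.
So p(t) = t³ - 2t - 6.
Then p(0) = -6.

-6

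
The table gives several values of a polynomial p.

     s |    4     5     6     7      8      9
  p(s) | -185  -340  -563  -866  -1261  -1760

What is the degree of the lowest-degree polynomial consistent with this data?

Forward differences of the values at s = 4, 5, 6, 7, 8, 9:
  p  : -185  -340  -563  -866  -1261  -1760
  Δ  : -155  -223  -303  -395  -499
  Δ^2: -68  -80  -92  -104
  Δ^3: -12  -12  -12
  Δ^4: 0  0
  Δ^5: 0
The third differences are constant (-12) and nonzero, while all higher differences vanish, so the minimal degree is 3.

3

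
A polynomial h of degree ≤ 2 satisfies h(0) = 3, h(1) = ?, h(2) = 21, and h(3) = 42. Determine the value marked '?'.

8

The 3 known points determine the degree-2 polynomial uniquely.
Write h(s) = as^2 + bs + c. Substituting each data point gives a linear system:
  c = 3
  4a + 2b + c = 21
  9a + 3b + c = 42
Solving the system yields a = 4, b = 1, c = 3.
So h(s) = 4s^2 + s + 3.
Then h(1) = 8.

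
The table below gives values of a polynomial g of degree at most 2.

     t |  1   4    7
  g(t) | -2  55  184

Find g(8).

243

Using the Lagrange interpolation formula with nodes 1, 4, 7:
  L_0(t) = (t - 4)(t - 7) / 18
  L_1(t) = (t - 1)(t - 7) / -9
  L_2(t) = (t - 1)(t - 4) / 18
Then g(t) = -2·L_0(t) + 55·L_1(t) + 184·L_2(t).
Expanding and collecting terms gives g(t) = 4t^2 - t - 5.
Evaluating at t = 8: g(8) = 243.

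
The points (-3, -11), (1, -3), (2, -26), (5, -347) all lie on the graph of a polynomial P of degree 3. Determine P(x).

Using the Lagrange interpolation formula with nodes -3, 1, 2, 5:
  L_0(x) = (x - 1)(x - 2)(x - 5) / -160
  L_1(x) = (x + 3)(x - 2)(x - 5) / 16
  L_2(x) = (x + 3)(x - 1)(x - 5) / -15
  L_3(x) = (x + 3)(x - 1)(x - 2) / 96
Then P(x) = -11·L_0(x) - 3·L_1(x) - 26·L_2(x) - 347·L_3(x).
Expanding and collecting terms gives P(x) = -2x^3 - 5x^2 + 6x - 2.
Check: P(5) = -347. ✓

P(x) = -2x^3 - 5x^2 + 6x - 2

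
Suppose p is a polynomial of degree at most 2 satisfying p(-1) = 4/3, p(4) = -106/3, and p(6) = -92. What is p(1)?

14/3

Using the Lagrange interpolation formula with nodes -1, 4, 6:
  L_0(x) = (x - 4)(x - 6) / 35
  L_1(x) = (x + 1)(x - 6) / -10
  L_2(x) = (x + 1)(x - 4) / 14
Then p(x) = 4/3·L_0(x) - 106/3·L_1(x) - 92·L_2(x).
Expanding and collecting terms gives p(x) = -3x^2 + (5/3)x + 6.
Evaluating at x = 1: p(1) = 14/3.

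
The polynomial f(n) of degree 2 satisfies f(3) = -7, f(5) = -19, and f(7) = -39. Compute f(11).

Forward differences of the values at n = 3, 5, 7:
  f  : -7  -19  -39
  Δ  : -12  -20
  Δ^2: -8
The second differences are constant, confirming degree 2.
Interpolating (Newton forward form) and evaluating at n = 11 gives f(11) = -103.

-103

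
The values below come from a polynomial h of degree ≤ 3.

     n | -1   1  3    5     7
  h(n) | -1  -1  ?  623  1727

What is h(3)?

The 4 known points determine the degree-3 polynomial uniquely.
Write h(n) = an^3 + bn^2 + cn + d. Substituting each data point gives a linear system:
  -a + b - c + d = -1
  a + b + c + d = -1
  125a + 25b + 5c + d = 623
  343a + 49b + 7c + d = 1727
Solving the system yields a = 5, b = 1, c = -5, d = -2.
So h(n) = 5n^3 + n^2 - 5n - 2.
Then h(3) = 127.

127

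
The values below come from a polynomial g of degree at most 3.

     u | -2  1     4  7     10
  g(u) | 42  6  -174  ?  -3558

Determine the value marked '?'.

-1146

On equispaced nodes a degree-3 polynomial has vanishing fourth forward difference, so
  g(-2) - 4·g(1) + 6·g(4) - 4·g(7) + g(10) = 0.
Substituting the known values and solving for g(7):
  -4·g(7) = 4584
  g(7) = -1146.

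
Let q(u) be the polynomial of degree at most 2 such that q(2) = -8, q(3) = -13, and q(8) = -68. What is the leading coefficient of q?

Write q(u) = au^2 + bu + c. Substituting each data point gives a linear system:
  4a + 2b + c = -8
  9a + 3b + c = -13
  64a + 8b + c = -68
Solving the system yields a = -1, b = 0, c = -4.
So q(u) = -u^2 - 4.
The leading coefficient is -1.

-1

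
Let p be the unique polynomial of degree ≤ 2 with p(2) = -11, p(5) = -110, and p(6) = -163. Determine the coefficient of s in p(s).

Write p(s) = as^2 + bs + c. Substituting each data point gives a linear system:
  4a + 2b + c = -11
  25a + 5b + c = -110
  36a + 6b + c = -163
Solving the system yields a = -5, b = 2, c = 5.
So p(s) = -5s^2 + 2s + 5.
The coefficient of s is 2.

2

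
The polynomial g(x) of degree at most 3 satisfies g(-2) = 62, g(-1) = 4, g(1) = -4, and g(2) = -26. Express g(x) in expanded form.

g(x) = -6x^3 + 6x^2 + 2x - 6

Using the Lagrange interpolation formula with nodes -2, -1, 1, 2:
  L_0(x) = (x + 1)(x - 1)(x - 2) / -12
  L_1(x) = (x + 2)(x - 1)(x - 2) / 6
  L_2(x) = (x + 2)(x + 1)(x - 2) / -6
  L_3(x) = (x + 2)(x + 1)(x - 1) / 12
Then g(x) = 62·L_0(x) + 4·L_1(x) - 4·L_2(x) - 26·L_3(x).
Expanding and collecting terms gives g(x) = -6x^3 + 6x^2 + 2x - 6.
Check: g(2) = -26. ✓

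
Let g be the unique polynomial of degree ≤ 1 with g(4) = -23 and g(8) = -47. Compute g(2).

-11

Using the Lagrange interpolation formula with nodes 4, 8:
  L_0(n) = (n - 8) / -4
  L_1(n) = (n - 4) / 4
Then g(n) = -23·L_0(n) - 47·L_1(n).
Expanding and collecting terms gives g(n) = -6n + 1.
Evaluating at n = 2: g(2) = -11.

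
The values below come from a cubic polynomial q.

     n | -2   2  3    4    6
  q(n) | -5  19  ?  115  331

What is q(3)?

55

The 4 known points determine the degree-3 polynomial uniquely.
Write q(n) = an^3 + bn^2 + cn + d. Substituting each data point gives a linear system:
  -8a + 4b - 2c + d = -5
  8a + 4b + 2c + d = 19
  64a + 16b + 4c + d = 115
  216a + 36b + 6c + d = 331
Solving the system yields a = 1, b = 3, c = 2, d = -5.
So q(n) = n³ + 3n² + 2n - 5.
Then q(3) = 55.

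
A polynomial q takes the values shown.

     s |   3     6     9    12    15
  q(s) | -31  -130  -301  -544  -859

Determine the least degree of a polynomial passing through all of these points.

2

Forward differences of the values at s = 3, 6, 9, 12, 15:
  q  : -31  -130  -301  -544  -859
  Δ  : -99  -171  -243  -315
  Δ^2: -72  -72  -72
  Δ^3: 0  0
  Δ^4: 0
The second differences are constant (-72) and nonzero, while all higher differences vanish, so the minimal degree is 2.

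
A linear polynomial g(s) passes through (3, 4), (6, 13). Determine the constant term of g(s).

Write g(s) = as + b. Substituting each data point gives a linear system:
  3a + b = 4
  6a + b = 13
Solving the system yields a = 3, b = -5.
So g(s) = 3s - 5.
The constant term is -5.

-5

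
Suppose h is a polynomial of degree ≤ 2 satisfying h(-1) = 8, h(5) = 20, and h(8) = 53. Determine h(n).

Using the Lagrange interpolation formula with nodes -1, 5, 8:
  L_0(n) = (n - 5)(n - 8) / 54
  L_1(n) = (n + 1)(n - 8) / -18
  L_2(n) = (n + 1)(n - 5) / 27
Then h(n) = 8·L_0(n) + 20·L_1(n) + 53·L_2(n).
Expanding and collecting terms gives h(n) = n^2 - 2n + 5.
Check: h(8) = 53. ✓

h(n) = n^2 - 2n + 5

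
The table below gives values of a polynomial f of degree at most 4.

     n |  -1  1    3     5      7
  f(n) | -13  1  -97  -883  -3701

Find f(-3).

Forward differences of the values at n = -1, 1, 3, 5, 7:
  f  : -13  1  -97  -883  -3701
  Δ  : 14  -98  -786  -2818
  Δ^2: -112  -688  -2032
  Δ^3: -576  -1344
  Δ^4: -768
The fourth differences are constant, confirming degree 4.
Interpolating (Newton forward form) and evaluating at n = -3 gives f(-3) = -331.

-331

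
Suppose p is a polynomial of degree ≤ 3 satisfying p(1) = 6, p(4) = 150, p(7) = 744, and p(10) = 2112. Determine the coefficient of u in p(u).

Write p(u) = au^3 + bu^2 + cu + d. Substituting each data point gives a linear system:
  a + b + c + d = 6
  64a + 16b + 4c + d = 150
  343a + 49b + 7c + d = 744
  1000a + 100b + 10c + d = 2112
Solving the system yields a = 2, b = 1, c = 1, d = 2.
So p(u) = 2u^3 + u^2 + u + 2.
The coefficient of u is 1.

1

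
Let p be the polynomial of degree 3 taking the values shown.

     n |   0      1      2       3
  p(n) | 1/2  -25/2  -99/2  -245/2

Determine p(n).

p(n) = -2n^3 - 6n^2 - 5n + 1/2

Using the Lagrange interpolation formula with nodes 0, 1, 2, 3:
  L_0(n) = (n - 1)(n - 2)(n - 3) / -6
  L_1(n) = n(n - 2)(n - 3) / 2
  L_2(n) = n(n - 1)(n - 3) / -2
  L_3(n) = n(n - 1)(n - 2) / 6
Then p(n) = 1/2·L_0(n) - 25/2·L_1(n) - 99/2·L_2(n) - 245/2·L_3(n).
Expanding and collecting terms gives p(n) = -2n³ - 6n² - 5n + 1/2.
Check: p(3) = -245/2. ✓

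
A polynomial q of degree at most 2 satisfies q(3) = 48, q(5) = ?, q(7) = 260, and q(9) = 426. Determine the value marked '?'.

On equispaced nodes a degree-2 polynomial has vanishing third forward difference, so
  - q(3) + 3·q(5) - 3·q(7) + q(9) = 0.
Substituting the known values and solving for q(5):
  3·q(5) = 402
  q(5) = 134.

134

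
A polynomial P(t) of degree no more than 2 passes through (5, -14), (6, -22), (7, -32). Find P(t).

P(t) = -t^2 + 3t - 4

Write P(t) = at^2 + bt + c. Substituting each data point gives a linear system:
  25a + 5b + c = -14
  36a + 6b + c = -22
  49a + 7b + c = -32
Solving the system yields a = -1, b = 3, c = -4.
So P(t) = -t² + 3t - 4.
Check: P(5) = -14. ✓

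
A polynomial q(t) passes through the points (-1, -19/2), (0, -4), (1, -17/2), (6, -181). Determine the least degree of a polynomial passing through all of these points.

2

Divided differences on the nodes -1, 0, 1, 6:
  order 0: -19/2  -4  -17/2  -181
  order 1: 11/2  -9/2  -69/2
  order 2: -5  -5
  order 3: 0
The order-2 divided differences are all -5 (nonzero) and every higher order vanishes, so the data lies on a polynomial of degree exactly 2.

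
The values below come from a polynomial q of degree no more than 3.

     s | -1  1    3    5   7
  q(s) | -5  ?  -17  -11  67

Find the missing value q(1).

The 4 known points determine the degree-3 polynomial uniquely.
Write q(s) = as^3 + bs^2 + cs + d. Substituting each data point gives a linear system:
  -a + b - c + d = -5
  27a + 9b + 3c + d = -17
  125a + 25b + 5c + d = -11
  343a + 49b + 7c + d = 67
Solving the system yields a = 1, b = -6, c = 2, d = 4.
So q(s) = s^3 - 6s^2 + 2s + 4.
Then q(1) = 1.

1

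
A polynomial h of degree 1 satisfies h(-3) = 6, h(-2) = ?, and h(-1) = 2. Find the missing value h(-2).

The 2 known points determine the degree-1 polynomial uniquely.
Write h(x) = ax + b. Substituting each data point gives a linear system:
  -3a + b = 6
  -a + b = 2
Solving the system yields a = -2, b = 0.
So h(x) = -2x.
Then h(-2) = 4.

4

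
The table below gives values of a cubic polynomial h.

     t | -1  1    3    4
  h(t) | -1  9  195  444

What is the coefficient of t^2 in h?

Write h(t) = at^3 + bt^2 + ct + d. Substituting each data point gives a linear system:
  -a + b - c + d = -1
  a + b + c + d = 9
  27a + 9b + 3c + d = 195
  64a + 16b + 4c + d = 444
Solving the system yields a = 6, b = 4, c = -1, d = 0.
So h(t) = 6t³ + 4t² - t.
The coefficient of t^2 is 4.

4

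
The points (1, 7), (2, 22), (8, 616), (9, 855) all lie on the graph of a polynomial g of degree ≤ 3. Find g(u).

Write g(u) = au^3 + bu^2 + cu + d. Substituting each data point gives a linear system:
  a + b + c + d = 7
  8a + 4b + 2c + d = 22
  512a + 64b + 8c + d = 616
  729a + 81b + 9c + d = 855
Solving the system yields a = 1, b = 1, c = 5, d = 0.
So g(u) = u^3 + u^2 + 5u.
Check: g(8) = 616. ✓

g(u) = u^3 + u^2 + 5u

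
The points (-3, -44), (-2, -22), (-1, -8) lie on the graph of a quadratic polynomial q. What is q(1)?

-4

Write q(s) = as^2 + bs + c. Substituting each data point gives a linear system:
  9a - 3b + c = -44
  4a - 2b + c = -22
  a - b + c = -8
Solving the system yields a = -4, b = 2, c = -2.
So q(s) = -4s^2 + 2s - 2.
Then q(1) = -4.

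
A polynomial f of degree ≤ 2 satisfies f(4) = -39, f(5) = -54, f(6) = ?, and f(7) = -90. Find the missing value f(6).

-71

The 3 known points determine the degree-2 polynomial uniquely.
Write f(x) = ax^2 + bx + c. Substituting each data point gives a linear system:
  16a + 4b + c = -39
  25a + 5b + c = -54
  49a + 7b + c = -90
Solving the system yields a = -1, b = -6, c = 1.
So f(x) = -x² - 6x + 1.
Then f(6) = -71.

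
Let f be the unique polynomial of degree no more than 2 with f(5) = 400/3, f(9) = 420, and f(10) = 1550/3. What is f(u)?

f(u) = 5u^2 + (5/3)u

Write f(u) = au^2 + bu + c. Substituting each data point gives a linear system:
  25a + 5b + c = 400/3
  81a + 9b + c = 420
  100a + 10b + c = 1550/3
Solving the system yields a = 5, b = 5/3, c = 0.
So f(u) = 5u^2 + (5/3)u.
Check: f(10) = 1550/3. ✓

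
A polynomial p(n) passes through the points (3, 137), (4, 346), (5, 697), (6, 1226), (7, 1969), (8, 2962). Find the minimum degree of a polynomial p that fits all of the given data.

3

Forward differences of the values at n = 3, 4, 5, 6, 7, 8:
  p  : 137  346  697  1226  1969  2962
  Δ  : 209  351  529  743  993
  Δ^2: 142  178  214  250
  Δ^3: 36  36  36
  Δ^4: 0  0
  Δ^5: 0
The third differences are constant (36) and nonzero, while all higher differences vanish, so the minimal degree is 3.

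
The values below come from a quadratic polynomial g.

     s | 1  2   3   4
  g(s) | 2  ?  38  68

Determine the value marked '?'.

The 3 known points determine the degree-2 polynomial uniquely.
Write g(s) = as^2 + bs + c. Substituting each data point gives a linear system:
  a + b + c = 2
  9a + 3b + c = 38
  16a + 4b + c = 68
Solving the system yields a = 4, b = 2, c = -4.
So g(s) = 4s^2 + 2s - 4.
Then g(2) = 16.

16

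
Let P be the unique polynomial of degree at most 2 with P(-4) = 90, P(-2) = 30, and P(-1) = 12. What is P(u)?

Write P(u) = au^2 + bu + c. Substituting each data point gives a linear system:
  16a - 4b + c = 90
  4a - 2b + c = 30
  a - b + c = 12
Solving the system yields a = 4, b = -6, c = 2.
So P(u) = 4u^2 - 6u + 2.
Check: P(-4) = 90. ✓

P(u) = 4u^2 - 6u + 2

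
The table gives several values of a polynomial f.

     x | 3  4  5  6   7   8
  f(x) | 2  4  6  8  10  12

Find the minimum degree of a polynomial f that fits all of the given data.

1

Forward differences of the values at x = 3, 4, 5, 6, 7, 8:
  f  : 2  4  6  8  10  12
  Δ  : 2  2  2  2  2
  Δ^2: 0  0  0  0
  Δ^3: 0  0  0
  Δ^4: 0  0
  Δ^5: 0
The first differences are constant (2) and nonzero, while all higher differences vanish, so the minimal degree is 1.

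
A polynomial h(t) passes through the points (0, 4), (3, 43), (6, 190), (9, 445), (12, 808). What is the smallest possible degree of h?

2

Forward differences of the values at t = 0, 3, 6, 9, 12:
  h  : 4  43  190  445  808
  Δ  : 39  147  255  363
  Δ^2: 108  108  108
  Δ^3: 0  0
  Δ^4: 0
The second differences are constant (108) and nonzero, while all higher differences vanish, so the minimal degree is 2.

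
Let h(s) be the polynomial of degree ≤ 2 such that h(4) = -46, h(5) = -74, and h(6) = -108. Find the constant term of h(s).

6

Write h(s) = as^2 + bs + c. Substituting each data point gives a linear system:
  16a + 4b + c = -46
  25a + 5b + c = -74
  36a + 6b + c = -108
Solving the system yields a = -3, b = -1, c = 6.
So h(s) = -3s^2 - s + 6.
The constant term is 6.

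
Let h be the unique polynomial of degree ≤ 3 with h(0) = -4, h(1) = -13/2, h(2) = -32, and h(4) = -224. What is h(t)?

h(t) = -3t^3 - (5/2)t^2 + 3t - 4

Using the Lagrange interpolation formula with nodes 0, 1, 2, 4:
  L_0(t) = (t - 1)(t - 2)(t - 4) / -8
  L_1(t) = t(t - 2)(t - 4) / 3
  L_2(t) = t(t - 1)(t - 4) / -4
  L_3(t) = t(t - 1)(t - 2) / 24
Then h(t) = -4·L_0(t) - 13/2·L_1(t) - 32·L_2(t) - 224·L_3(t).
Expanding and collecting terms gives h(t) = -3t³ - (5/2)t² + 3t - 4.
Check: h(0) = -4. ✓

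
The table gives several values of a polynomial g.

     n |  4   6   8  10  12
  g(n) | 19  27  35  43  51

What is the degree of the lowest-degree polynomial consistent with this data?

Forward differences of the values at n = 4, 6, 8, 10, 12:
  g  : 19  27  35  43  51
  Δ  : 8  8  8  8
  Δ^2: 0  0  0
  Δ^3: 0  0
  Δ^4: 0
The first differences are constant (8) and nonzero, while all higher differences vanish, so the minimal degree is 1.

1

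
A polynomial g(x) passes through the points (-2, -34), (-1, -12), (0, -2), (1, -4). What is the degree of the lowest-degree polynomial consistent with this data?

Forward differences of the values at x = -2, -1, 0, 1:
  g  : -34  -12  -2  -4
  Δ  : 22  10  -2
  Δ^2: -12  -12
  Δ^3: 0
The second differences are constant (-12) and nonzero, while all higher differences vanish, so the minimal degree is 2.

2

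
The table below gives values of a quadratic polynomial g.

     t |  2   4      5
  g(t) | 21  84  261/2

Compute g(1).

9/2

Write g(t) = at^2 + bt + c. Substituting each data point gives a linear system:
  4a + 2b + c = 21
  16a + 4b + c = 84
  25a + 5b + c = 261/2
Solving the system yields a = 5, b = 3/2, c = -2.
So g(t) = 5t^2 + (3/2)t - 2.
Then g(1) = 9/2.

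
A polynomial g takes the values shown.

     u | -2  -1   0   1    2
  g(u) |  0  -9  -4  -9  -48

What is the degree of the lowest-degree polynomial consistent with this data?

3

Forward differences of the values at u = -2, -1, 0, 1, 2:
  g  : 0  -9  -4  -9  -48
  Δ  : -9  5  -5  -39
  Δ^2: 14  -10  -34
  Δ^3: -24  -24
  Δ^4: 0
The third differences are constant (-24) and nonzero, while all higher differences vanish, so the minimal degree is 3.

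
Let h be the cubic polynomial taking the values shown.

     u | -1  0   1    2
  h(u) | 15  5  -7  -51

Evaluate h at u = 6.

-1147

Write h(u) = au^3 + bu^2 + cu + d. Substituting each data point gives a linear system:
  -a + b - c + d = 15
  d = 5
  a + b + c + d = -7
  8a + 4b + 2c + d = -51
Solving the system yields a = -5, b = -1, c = -6, d = 5.
So h(u) = -5u^3 - u^2 - 6u + 5.
Then h(6) = -1147.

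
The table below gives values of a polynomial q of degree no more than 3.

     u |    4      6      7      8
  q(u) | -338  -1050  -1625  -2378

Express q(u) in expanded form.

Using the Lagrange interpolation formula with nodes 4, 6, 7, 8:
  L_0(u) = (u - 6)(u - 7)(u - 8) / -24
  L_1(u) = (u - 4)(u - 7)(u - 8) / 4
  L_2(u) = (u - 4)(u - 6)(u - 8) / -3
  L_3(u) = (u - 4)(u - 6)(u - 7) / 8
Then q(u) = -338·L_0(u) - 1050·L_1(u) - 1625·L_2(u) - 2378·L_3(u).
Expanding and collecting terms gives q(u) = -4u^3 - 5u^2 - 2u + 6.
Check: q(6) = -1050. ✓

q(u) = -4u^3 - 5u^2 - 2u + 6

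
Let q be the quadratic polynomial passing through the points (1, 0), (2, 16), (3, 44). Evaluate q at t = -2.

Using the Lagrange interpolation formula with nodes 1, 2, 3:
  L_0(t) = (t - 2)(t - 3) / 2
  L_1(t) = (t - 1)(t - 3) / -1
  L_2(t) = (t - 1)(t - 2) / 2
Then q(t) = 0·L_0(t) + 16·L_1(t) + 44·L_2(t).
Expanding and collecting terms gives q(t) = 6t^2 - 2t - 4.
Evaluating at t = -2: q(-2) = 24.

24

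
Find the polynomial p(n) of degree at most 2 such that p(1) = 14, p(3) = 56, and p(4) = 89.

Write p(n) = an^2 + bn + c. Substituting each data point gives a linear system:
  a + b + c = 14
  9a + 3b + c = 56
  16a + 4b + c = 89
Solving the system yields a = 4, b = 5, c = 5.
So p(n) = 4n^2 + 5n + 5.
Check: p(1) = 14. ✓

p(n) = 4n^2 + 5n + 5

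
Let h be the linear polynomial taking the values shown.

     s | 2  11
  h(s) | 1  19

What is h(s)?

h(s) = 2s - 3

Using the Lagrange interpolation formula with nodes 2, 11:
  L_0(s) = (s - 11) / -9
  L_1(s) = (s - 2) / 9
Then h(s) = 1·L_0(s) + 19·L_1(s).
Expanding and collecting terms gives h(s) = 2s - 3.
Check: h(11) = 19. ✓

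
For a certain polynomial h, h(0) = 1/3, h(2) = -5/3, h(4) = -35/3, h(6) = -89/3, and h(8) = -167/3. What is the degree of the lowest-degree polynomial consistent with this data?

Forward differences of the values at x = 0, 2, 4, 6, 8:
  h  : 1/3  -5/3  -35/3  -89/3  -167/3
  Δ  : -2  -10  -18  -26
  Δ^2: -8  -8  -8
  Δ^3: 0  0
  Δ^4: 0
The second differences are constant (-8) and nonzero, while all higher differences vanish, so the minimal degree is 2.

2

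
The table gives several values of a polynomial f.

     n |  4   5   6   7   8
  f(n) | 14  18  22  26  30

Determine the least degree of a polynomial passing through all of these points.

1

Forward differences of the values at n = 4, 5, 6, 7, 8:
  f  : 14  18  22  26  30
  Δ  : 4  4  4  4
  Δ^2: 0  0  0
  Δ^3: 0  0
  Δ^4: 0
The first differences are constant (4) and nonzero, while all higher differences vanish, so the minimal degree is 1.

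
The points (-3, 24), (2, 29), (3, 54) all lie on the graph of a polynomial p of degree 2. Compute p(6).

Write p(s) = as^2 + bs + c. Substituting each data point gives a linear system:
  9a - 3b + c = 24
  4a + 2b + c = 29
  9a + 3b + c = 54
Solving the system yields a = 4, b = 5, c = 3.
So p(s) = 4s² + 5s + 3.
Then p(6) = 177.

177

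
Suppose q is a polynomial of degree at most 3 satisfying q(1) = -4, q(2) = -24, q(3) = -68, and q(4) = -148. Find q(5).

Write q(n) = an^3 + bn^2 + cn + d. Substituting each data point gives a linear system:
  a + b + c + d = -4
  8a + 4b + 2c + d = -24
  27a + 9b + 3c + d = -68
  64a + 16b + 4c + d = -148
Solving the system yields a = -2, b = 0, c = -6, d = 4.
So q(n) = -2n³ - 6n + 4.
Then q(5) = -276.

-276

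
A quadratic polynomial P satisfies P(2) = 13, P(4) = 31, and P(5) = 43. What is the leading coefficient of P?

Write P(n) = an^2 + bn + c. Substituting each data point gives a linear system:
  4a + 2b + c = 13
  16a + 4b + c = 31
  25a + 5b + c = 43
Solving the system yields a = 1, b = 3, c = 3.
So P(n) = n^2 + 3n + 3.
The leading coefficient is 1.

1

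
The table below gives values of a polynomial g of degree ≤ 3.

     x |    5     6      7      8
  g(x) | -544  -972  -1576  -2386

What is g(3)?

Write g(x) = ax^3 + bx^2 + cx + d. Substituting each data point gives a linear system:
  125a + 25b + 5c + d = -544
  216a + 36b + 6c + d = -972
  343a + 49b + 7c + d = -1576
  512a + 64b + 8c + d = -2386
Solving the system yields a = -5, b = 2, c = 5, d = 6.
So g(x) = -5x³ + 2x² + 5x + 6.
Then g(3) = -96.

-96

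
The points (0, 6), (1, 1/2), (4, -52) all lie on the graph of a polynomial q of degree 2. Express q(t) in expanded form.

q(t) = -3t^2 - (5/2)t + 6

Write q(t) = at^2 + bt + c. Substituting each data point gives a linear system:
  c = 6
  a + b + c = 1/2
  16a + 4b + c = -52
Solving the system yields a = -3, b = -5/2, c = 6.
So q(t) = -3t^2 - (5/2)t + 6.
Check: q(0) = 6. ✓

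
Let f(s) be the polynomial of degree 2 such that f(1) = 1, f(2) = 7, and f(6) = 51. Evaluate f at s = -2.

Write f(s) = as^2 + bs + c. Substituting each data point gives a linear system:
  a + b + c = 1
  4a + 2b + c = 7
  36a + 6b + c = 51
Solving the system yields a = 1, b = 3, c = -3.
So f(s) = s^2 + 3s - 3.
Then f(-2) = -5.

-5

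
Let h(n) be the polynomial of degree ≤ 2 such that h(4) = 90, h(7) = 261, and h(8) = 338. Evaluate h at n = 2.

26

Write h(n) = an^2 + bn + c. Substituting each data point gives a linear system:
  16a + 4b + c = 90
  49a + 7b + c = 261
  64a + 8b + c = 338
Solving the system yields a = 5, b = 2, c = 2.
So h(n) = 5n² + 2n + 2.
Then h(2) = 26.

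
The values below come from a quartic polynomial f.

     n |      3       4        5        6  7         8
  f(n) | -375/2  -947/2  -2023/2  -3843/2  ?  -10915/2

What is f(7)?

The 5 known points determine the degree-4 polynomial uniquely.
Write f(n) = an^4 + bn^3 + cn^2 + dn + e. Substituting each data point gives a linear system:
  81a + 27b + 9c + 3d + e = -375/2
  256a + 64b + 16c + 4d + e = -947/2
  625a + 125b + 25c + 5d + e = -2023/2
  1296a + 216b + 36c + 6d + e = -3843/2
  4096a + 512b + 64c + 8d + e = -10915/2
Solving the system yields a = -1, b = -2, c = -5, d = -2, e = -3/2.
So f(n) = -n⁴ - 2n³ - 5n² - 2n - 3/2.
Then f(7) = -6695/2.

-6695/2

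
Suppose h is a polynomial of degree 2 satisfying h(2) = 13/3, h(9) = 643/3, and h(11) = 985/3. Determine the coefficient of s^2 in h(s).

Write h(s) = as^2 + bs + c. Substituting each data point gives a linear system:
  4a + 2b + c = 13/3
  81a + 9b + c = 643/3
  121a + 11b + c = 985/3
Solving the system yields a = 3, b = -3, c = -5/3.
So h(s) = 3s² - 3s - 5/3.
The leading coefficient is 3.

3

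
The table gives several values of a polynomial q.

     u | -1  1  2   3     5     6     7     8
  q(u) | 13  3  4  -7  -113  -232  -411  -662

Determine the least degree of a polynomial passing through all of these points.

Divided differences on the nodes -1, 1, 2, 3, 5, 6, 7, 8:
  order 0: 13  3  4  -7  -113  -232  -411  -662
  order 1: -5  1  -11  -53  -119  -179  -251
  order 2: 2  -6  -14  -22  -30  -36
  order 3: -2  -2  -2  -2  -2
  order 4: 0  0  0  0
  order 5: 0  0  0
  order 6: 0  0
  order 7: 0
The order-3 divided differences are all -2 (nonzero) and every higher order vanishes, so the data lies on a polynomial of degree exactly 3.

3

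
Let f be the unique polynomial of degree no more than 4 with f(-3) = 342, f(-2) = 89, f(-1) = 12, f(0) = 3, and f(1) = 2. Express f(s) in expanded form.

f(s) = 2s^4 - 6s^3 + 2s^2 + s + 3

Write f(s) = as^4 + bs^3 + cs^2 + ds + e. Substituting each data point gives a linear system:
  81a - 27b + 9c - 3d + e = 342
  16a - 8b + 4c - 2d + e = 89
  a - b + c - d + e = 12
  e = 3
  a + b + c + d + e = 2
Solving the system yields a = 2, b = -6, c = 2, d = 1, e = 3.
So f(s) = 2s⁴ - 6s³ + 2s² + s + 3.
Check: f(1) = 2. ✓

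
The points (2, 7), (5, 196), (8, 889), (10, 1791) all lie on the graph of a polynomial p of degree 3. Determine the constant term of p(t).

Write p(t) = at^3 + bt^2 + ct + d. Substituting each data point gives a linear system:
  8a + 4b + 2c + d = 7
  125a + 25b + 5c + d = 196
  512a + 64b + 8c + d = 889
  1000a + 100b + 10c + d = 1791
Solving the system yields a = 2, b = -2, c = -1, d = 1.
So p(t) = 2t^3 - 2t^2 - t + 1.
The constant term is 1.

1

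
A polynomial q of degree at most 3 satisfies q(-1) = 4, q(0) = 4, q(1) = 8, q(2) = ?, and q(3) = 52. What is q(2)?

The 4 known points determine the degree-3 polynomial uniquely.
Write q(x) = ax^3 + bx^2 + cx + d. Substituting each data point gives a linear system:
  -a + b - c + d = 4
  d = 4
  a + b + c + d = 8
  27a + 9b + 3c + d = 52
Solving the system yields a = 1, b = 2, c = 1, d = 4.
So q(x) = x³ + 2x² + x + 4.
Then q(2) = 22.

22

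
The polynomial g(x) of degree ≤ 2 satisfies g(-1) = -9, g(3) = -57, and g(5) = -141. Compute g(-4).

Using the Lagrange interpolation formula with nodes -1, 3, 5:
  L_0(x) = (x - 3)(x - 5) / 24
  L_1(x) = (x + 1)(x - 5) / -8
  L_2(x) = (x + 1)(x - 3) / 12
Then g(x) = -9·L_0(x) - 57·L_1(x) - 141·L_2(x).
Expanding and collecting terms gives g(x) = -5x² - 2x - 6.
Evaluating at x = -4: g(-4) = -78.

-78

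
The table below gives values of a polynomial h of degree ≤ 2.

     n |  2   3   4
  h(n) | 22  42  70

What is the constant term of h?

Write h(n) = an^2 + bn + c. Substituting each data point gives a linear system:
  4a + 2b + c = 22
  9a + 3b + c = 42
  16a + 4b + c = 70
Solving the system yields a = 4, b = 0, c = 6.
So h(n) = 4n^2 + 6.
The constant term is 6.

6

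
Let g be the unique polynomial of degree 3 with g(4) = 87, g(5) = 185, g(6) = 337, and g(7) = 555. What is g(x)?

Write g(x) = ax^3 + bx^2 + cx + d. Substituting each data point gives a linear system:
  64a + 16b + 4c + d = 87
  125a + 25b + 5c + d = 185
  216a + 36b + 6c + d = 337
  343a + 49b + 7c + d = 555
Solving the system yields a = 2, b = -3, c = 3, d = -5.
So g(x) = 2x^3 - 3x^2 + 3x - 5.
Check: g(7) = 555. ✓

g(x) = 2x^3 - 3x^2 + 3x - 5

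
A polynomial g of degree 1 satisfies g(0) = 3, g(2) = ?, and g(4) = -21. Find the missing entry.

-9

The 2 known points determine the degree-1 polynomial uniquely.
Write g(n) = an + b. Substituting each data point gives a linear system:
  b = 3
  4a + b = -21
Solving the system yields a = -6, b = 3.
So g(n) = -6n + 3.
Then g(2) = -9.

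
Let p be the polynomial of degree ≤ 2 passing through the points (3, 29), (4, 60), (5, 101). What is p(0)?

-4

Forward differences of the values at t = 3, 4, 5:
  p  : 29  60  101
  Δ  : 31  41
  Δ^2: 10
The second differences are constant, confirming degree 2.
Interpolating (Newton forward form) and evaluating at t = 0 gives p(0) = -4.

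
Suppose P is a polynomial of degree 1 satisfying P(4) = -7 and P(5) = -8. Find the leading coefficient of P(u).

-1

Write P(u) = au + b. Substituting each data point gives a linear system:
  4a + b = -7
  5a + b = -8
Solving the system yields a = -1, b = -3.
So P(u) = -u - 3.
The leading coefficient is -1.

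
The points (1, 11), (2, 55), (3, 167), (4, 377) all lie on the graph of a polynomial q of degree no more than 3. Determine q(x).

Using the Lagrange interpolation formula with nodes 1, 2, 3, 4:
  L_0(x) = (x - 2)(x - 3)(x - 4) / -6
  L_1(x) = (x - 1)(x - 3)(x - 4) / 2
  L_2(x) = (x - 1)(x - 2)(x - 4) / -2
  L_3(x) = (x - 1)(x - 2)(x - 3) / 6
Then q(x) = 11·L_0(x) + 55·L_1(x) + 167·L_2(x) + 377·L_3(x).
Expanding and collecting terms gives q(x) = 5x^3 + 4x^2 - 3x + 5.
Check: q(1) = 11. ✓

q(x) = 5x^3 + 4x^2 - 3x + 5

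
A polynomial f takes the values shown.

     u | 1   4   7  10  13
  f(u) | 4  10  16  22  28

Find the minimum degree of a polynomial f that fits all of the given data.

1

Forward differences of the values at u = 1, 4, 7, 10, 13:
  f  : 4  10  16  22  28
  Δ  : 6  6  6  6
  Δ^2: 0  0  0
  Δ^3: 0  0
  Δ^4: 0
The first differences are constant (6) and nonzero, while all higher differences vanish, so the minimal degree is 1.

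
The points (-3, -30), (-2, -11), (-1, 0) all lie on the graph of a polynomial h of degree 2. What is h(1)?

-2

Using the Lagrange interpolation formula with nodes -3, -2, -1:
  L_0(n) = (n + 2)(n + 1) / 2
  L_1(n) = (n + 3)(n + 1) / -1
  L_2(n) = (n + 3)(n + 2) / 2
Then h(n) = -30·L_0(n) - 11·L_1(n) + 0·L_2(n).
Expanding and collecting terms gives h(n) = -4n^2 - n + 3.
Evaluating at n = 1: h(1) = -2.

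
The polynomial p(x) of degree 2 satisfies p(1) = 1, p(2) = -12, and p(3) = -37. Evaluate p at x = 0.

2

Using the Lagrange interpolation formula with nodes 1, 2, 3:
  L_0(x) = (x - 2)(x - 3) / 2
  L_1(x) = (x - 1)(x - 3) / -1
  L_2(x) = (x - 1)(x - 2) / 2
Then p(x) = 1·L_0(x) - 12·L_1(x) - 37·L_2(x).
Expanding and collecting terms gives p(x) = -6x^2 + 5x + 2.
Evaluating at x = 0: p(0) = 2.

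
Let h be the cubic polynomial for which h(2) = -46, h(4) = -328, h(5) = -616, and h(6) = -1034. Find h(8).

Write h(x) = ax^3 + bx^2 + cx + d. Substituting each data point gives a linear system:
  8a + 4b + 2c + d = -46
  64a + 16b + 4c + d = -328
  125a + 25b + 5c + d = -616
  216a + 36b + 6c + d = -1034
Solving the system yields a = -4, b = -5, c = 1, d = 4.
So h(x) = -4x³ - 5x² + x + 4.
Then h(8) = -2356.

-2356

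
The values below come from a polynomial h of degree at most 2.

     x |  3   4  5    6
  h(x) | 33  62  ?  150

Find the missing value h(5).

On equispaced nodes a degree-2 polynomial has vanishing third forward difference, so
  - h(3) + 3·h(4) - 3·h(5) + h(6) = 0.
Substituting the known values and solving for h(5):
  -3·h(5) = -303
  h(5) = 101.

101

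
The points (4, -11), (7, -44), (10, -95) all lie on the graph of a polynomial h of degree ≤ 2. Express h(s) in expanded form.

Using the Lagrange interpolation formula with nodes 4, 7, 10:
  L_0(s) = (s - 7)(s - 10) / 18
  L_1(s) = (s - 4)(s - 10) / -9
  L_2(s) = (s - 4)(s - 7) / 18
Then h(s) = -11·L_0(s) - 44·L_1(s) - 95·L_2(s).
Expanding and collecting terms gives h(s) = -s² + 5.
Check: h(4) = -11. ✓

h(s) = -s^2 + 5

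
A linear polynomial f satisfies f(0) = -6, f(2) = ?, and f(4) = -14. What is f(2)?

The 2 known points determine the degree-1 polynomial uniquely.
Write f(s) = as + b. Substituting each data point gives a linear system:
  b = -6
  4a + b = -14
Solving the system yields a = -2, b = -6.
So f(s) = -2s - 6.
Then f(2) = -10.

-10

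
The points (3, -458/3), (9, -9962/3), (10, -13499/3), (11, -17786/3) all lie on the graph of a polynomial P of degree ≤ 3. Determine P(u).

Write P(u) = au^3 + bu^2 + cu + d. Substituting each data point gives a linear system:
  27a + 9b + 3c + d = -458/3
  729a + 81b + 9c + d = -9962/3
  1000a + 100b + 10c + d = -13499/3
  1331a + 121b + 11c + d = -17786/3
Solving the system yields a = -4, b = -5, c = 0, d = 1/3.
So P(u) = -4u^3 - 5u^2 + 1/3.
Check: P(11) = -17786/3. ✓

P(u) = -4u^3 - 5u^2 + 1/3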